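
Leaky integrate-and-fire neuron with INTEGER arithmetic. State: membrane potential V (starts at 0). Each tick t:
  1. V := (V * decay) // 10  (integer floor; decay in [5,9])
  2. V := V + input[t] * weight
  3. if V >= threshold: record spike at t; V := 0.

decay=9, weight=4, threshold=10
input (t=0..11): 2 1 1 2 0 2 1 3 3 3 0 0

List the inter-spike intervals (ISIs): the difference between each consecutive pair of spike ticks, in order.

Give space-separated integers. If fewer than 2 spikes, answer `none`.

Answer: 2 3 1 1 1

Derivation:
t=0: input=2 -> V=8
t=1: input=1 -> V=0 FIRE
t=2: input=1 -> V=4
t=3: input=2 -> V=0 FIRE
t=4: input=0 -> V=0
t=5: input=2 -> V=8
t=6: input=1 -> V=0 FIRE
t=7: input=3 -> V=0 FIRE
t=8: input=3 -> V=0 FIRE
t=9: input=3 -> V=0 FIRE
t=10: input=0 -> V=0
t=11: input=0 -> V=0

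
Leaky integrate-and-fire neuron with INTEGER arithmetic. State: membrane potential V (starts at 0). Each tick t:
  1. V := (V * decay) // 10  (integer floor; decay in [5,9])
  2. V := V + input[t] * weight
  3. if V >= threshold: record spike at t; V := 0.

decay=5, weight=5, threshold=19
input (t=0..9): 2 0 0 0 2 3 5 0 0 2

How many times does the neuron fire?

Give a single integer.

t=0: input=2 -> V=10
t=1: input=0 -> V=5
t=2: input=0 -> V=2
t=3: input=0 -> V=1
t=4: input=2 -> V=10
t=5: input=3 -> V=0 FIRE
t=6: input=5 -> V=0 FIRE
t=7: input=0 -> V=0
t=8: input=0 -> V=0
t=9: input=2 -> V=10

Answer: 2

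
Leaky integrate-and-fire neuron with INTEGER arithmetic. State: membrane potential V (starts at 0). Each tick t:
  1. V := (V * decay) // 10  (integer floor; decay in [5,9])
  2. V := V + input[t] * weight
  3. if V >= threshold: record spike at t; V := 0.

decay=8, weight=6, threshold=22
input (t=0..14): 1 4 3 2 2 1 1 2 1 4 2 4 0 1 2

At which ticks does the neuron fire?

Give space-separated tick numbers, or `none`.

t=0: input=1 -> V=6
t=1: input=4 -> V=0 FIRE
t=2: input=3 -> V=18
t=3: input=2 -> V=0 FIRE
t=4: input=2 -> V=12
t=5: input=1 -> V=15
t=6: input=1 -> V=18
t=7: input=2 -> V=0 FIRE
t=8: input=1 -> V=6
t=9: input=4 -> V=0 FIRE
t=10: input=2 -> V=12
t=11: input=4 -> V=0 FIRE
t=12: input=0 -> V=0
t=13: input=1 -> V=6
t=14: input=2 -> V=16

Answer: 1 3 7 9 11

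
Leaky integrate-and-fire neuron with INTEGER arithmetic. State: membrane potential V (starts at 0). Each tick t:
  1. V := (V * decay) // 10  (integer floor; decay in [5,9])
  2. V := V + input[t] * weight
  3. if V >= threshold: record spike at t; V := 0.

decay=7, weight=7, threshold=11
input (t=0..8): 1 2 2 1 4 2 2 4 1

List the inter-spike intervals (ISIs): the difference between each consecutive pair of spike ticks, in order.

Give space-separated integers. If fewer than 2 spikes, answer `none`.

t=0: input=1 -> V=7
t=1: input=2 -> V=0 FIRE
t=2: input=2 -> V=0 FIRE
t=3: input=1 -> V=7
t=4: input=4 -> V=0 FIRE
t=5: input=2 -> V=0 FIRE
t=6: input=2 -> V=0 FIRE
t=7: input=4 -> V=0 FIRE
t=8: input=1 -> V=7

Answer: 1 2 1 1 1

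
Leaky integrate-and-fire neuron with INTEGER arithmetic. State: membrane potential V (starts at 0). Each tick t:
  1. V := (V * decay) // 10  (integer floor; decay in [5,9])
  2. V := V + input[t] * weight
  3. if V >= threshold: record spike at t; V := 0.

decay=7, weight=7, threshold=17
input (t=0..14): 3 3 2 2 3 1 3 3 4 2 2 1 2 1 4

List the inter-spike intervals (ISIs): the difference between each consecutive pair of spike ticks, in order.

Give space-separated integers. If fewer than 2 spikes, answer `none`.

t=0: input=3 -> V=0 FIRE
t=1: input=3 -> V=0 FIRE
t=2: input=2 -> V=14
t=3: input=2 -> V=0 FIRE
t=4: input=3 -> V=0 FIRE
t=5: input=1 -> V=7
t=6: input=3 -> V=0 FIRE
t=7: input=3 -> V=0 FIRE
t=8: input=4 -> V=0 FIRE
t=9: input=2 -> V=14
t=10: input=2 -> V=0 FIRE
t=11: input=1 -> V=7
t=12: input=2 -> V=0 FIRE
t=13: input=1 -> V=7
t=14: input=4 -> V=0 FIRE

Answer: 1 2 1 2 1 1 2 2 2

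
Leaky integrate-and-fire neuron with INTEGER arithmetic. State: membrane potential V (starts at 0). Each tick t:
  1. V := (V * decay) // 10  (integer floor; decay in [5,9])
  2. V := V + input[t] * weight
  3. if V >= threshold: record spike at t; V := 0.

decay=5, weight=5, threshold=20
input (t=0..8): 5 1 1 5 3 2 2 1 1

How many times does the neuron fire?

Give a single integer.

Answer: 2

Derivation:
t=0: input=5 -> V=0 FIRE
t=1: input=1 -> V=5
t=2: input=1 -> V=7
t=3: input=5 -> V=0 FIRE
t=4: input=3 -> V=15
t=5: input=2 -> V=17
t=6: input=2 -> V=18
t=7: input=1 -> V=14
t=8: input=1 -> V=12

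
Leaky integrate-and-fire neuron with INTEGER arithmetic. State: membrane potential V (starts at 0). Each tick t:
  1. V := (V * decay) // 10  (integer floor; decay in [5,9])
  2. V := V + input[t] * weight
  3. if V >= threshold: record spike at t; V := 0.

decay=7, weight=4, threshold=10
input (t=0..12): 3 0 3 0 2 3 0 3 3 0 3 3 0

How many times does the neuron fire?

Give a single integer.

t=0: input=3 -> V=0 FIRE
t=1: input=0 -> V=0
t=2: input=3 -> V=0 FIRE
t=3: input=0 -> V=0
t=4: input=2 -> V=8
t=5: input=3 -> V=0 FIRE
t=6: input=0 -> V=0
t=7: input=3 -> V=0 FIRE
t=8: input=3 -> V=0 FIRE
t=9: input=0 -> V=0
t=10: input=3 -> V=0 FIRE
t=11: input=3 -> V=0 FIRE
t=12: input=0 -> V=0

Answer: 7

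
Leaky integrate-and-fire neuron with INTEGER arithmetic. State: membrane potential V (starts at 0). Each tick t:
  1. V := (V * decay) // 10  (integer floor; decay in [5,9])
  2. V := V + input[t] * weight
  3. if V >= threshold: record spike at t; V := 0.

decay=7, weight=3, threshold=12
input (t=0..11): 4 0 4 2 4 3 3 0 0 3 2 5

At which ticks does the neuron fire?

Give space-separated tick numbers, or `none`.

t=0: input=4 -> V=0 FIRE
t=1: input=0 -> V=0
t=2: input=4 -> V=0 FIRE
t=3: input=2 -> V=6
t=4: input=4 -> V=0 FIRE
t=5: input=3 -> V=9
t=6: input=3 -> V=0 FIRE
t=7: input=0 -> V=0
t=8: input=0 -> V=0
t=9: input=3 -> V=9
t=10: input=2 -> V=0 FIRE
t=11: input=5 -> V=0 FIRE

Answer: 0 2 4 6 10 11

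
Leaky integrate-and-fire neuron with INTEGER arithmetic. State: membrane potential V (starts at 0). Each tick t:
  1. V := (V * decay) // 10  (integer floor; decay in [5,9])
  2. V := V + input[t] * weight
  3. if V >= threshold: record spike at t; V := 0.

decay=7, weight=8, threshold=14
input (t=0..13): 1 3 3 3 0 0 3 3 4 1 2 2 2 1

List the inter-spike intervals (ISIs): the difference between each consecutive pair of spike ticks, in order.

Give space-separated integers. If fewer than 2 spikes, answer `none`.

t=0: input=1 -> V=8
t=1: input=3 -> V=0 FIRE
t=2: input=3 -> V=0 FIRE
t=3: input=3 -> V=0 FIRE
t=4: input=0 -> V=0
t=5: input=0 -> V=0
t=6: input=3 -> V=0 FIRE
t=7: input=3 -> V=0 FIRE
t=8: input=4 -> V=0 FIRE
t=9: input=1 -> V=8
t=10: input=2 -> V=0 FIRE
t=11: input=2 -> V=0 FIRE
t=12: input=2 -> V=0 FIRE
t=13: input=1 -> V=8

Answer: 1 1 3 1 1 2 1 1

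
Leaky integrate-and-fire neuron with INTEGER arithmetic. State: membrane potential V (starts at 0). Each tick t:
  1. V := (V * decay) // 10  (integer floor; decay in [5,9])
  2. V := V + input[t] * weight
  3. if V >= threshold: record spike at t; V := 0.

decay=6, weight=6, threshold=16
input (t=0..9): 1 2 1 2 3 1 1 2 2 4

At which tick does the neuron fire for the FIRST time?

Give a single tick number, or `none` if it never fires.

Answer: 3

Derivation:
t=0: input=1 -> V=6
t=1: input=2 -> V=15
t=2: input=1 -> V=15
t=3: input=2 -> V=0 FIRE
t=4: input=3 -> V=0 FIRE
t=5: input=1 -> V=6
t=6: input=1 -> V=9
t=7: input=2 -> V=0 FIRE
t=8: input=2 -> V=12
t=9: input=4 -> V=0 FIRE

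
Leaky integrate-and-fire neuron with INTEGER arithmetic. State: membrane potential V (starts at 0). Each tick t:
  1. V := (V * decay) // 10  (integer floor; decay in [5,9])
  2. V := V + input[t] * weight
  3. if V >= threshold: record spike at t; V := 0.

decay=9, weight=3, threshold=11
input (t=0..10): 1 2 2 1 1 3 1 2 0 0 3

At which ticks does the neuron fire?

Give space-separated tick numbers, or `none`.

Answer: 2 5 10

Derivation:
t=0: input=1 -> V=3
t=1: input=2 -> V=8
t=2: input=2 -> V=0 FIRE
t=3: input=1 -> V=3
t=4: input=1 -> V=5
t=5: input=3 -> V=0 FIRE
t=6: input=1 -> V=3
t=7: input=2 -> V=8
t=8: input=0 -> V=7
t=9: input=0 -> V=6
t=10: input=3 -> V=0 FIRE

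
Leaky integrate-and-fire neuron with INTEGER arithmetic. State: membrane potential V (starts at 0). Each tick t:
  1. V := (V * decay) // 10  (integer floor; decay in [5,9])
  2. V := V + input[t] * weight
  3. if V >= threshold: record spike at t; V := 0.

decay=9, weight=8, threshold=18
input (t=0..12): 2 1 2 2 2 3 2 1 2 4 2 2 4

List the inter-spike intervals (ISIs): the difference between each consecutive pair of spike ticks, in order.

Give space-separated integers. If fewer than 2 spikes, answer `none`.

t=0: input=2 -> V=16
t=1: input=1 -> V=0 FIRE
t=2: input=2 -> V=16
t=3: input=2 -> V=0 FIRE
t=4: input=2 -> V=16
t=5: input=3 -> V=0 FIRE
t=6: input=2 -> V=16
t=7: input=1 -> V=0 FIRE
t=8: input=2 -> V=16
t=9: input=4 -> V=0 FIRE
t=10: input=2 -> V=16
t=11: input=2 -> V=0 FIRE
t=12: input=4 -> V=0 FIRE

Answer: 2 2 2 2 2 1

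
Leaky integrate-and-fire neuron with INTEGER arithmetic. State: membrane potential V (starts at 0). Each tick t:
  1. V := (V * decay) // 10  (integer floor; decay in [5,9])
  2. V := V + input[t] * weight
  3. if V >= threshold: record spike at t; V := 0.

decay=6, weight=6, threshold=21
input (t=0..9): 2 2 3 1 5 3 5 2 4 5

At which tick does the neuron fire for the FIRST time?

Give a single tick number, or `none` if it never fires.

t=0: input=2 -> V=12
t=1: input=2 -> V=19
t=2: input=3 -> V=0 FIRE
t=3: input=1 -> V=6
t=4: input=5 -> V=0 FIRE
t=5: input=3 -> V=18
t=6: input=5 -> V=0 FIRE
t=7: input=2 -> V=12
t=8: input=4 -> V=0 FIRE
t=9: input=5 -> V=0 FIRE

Answer: 2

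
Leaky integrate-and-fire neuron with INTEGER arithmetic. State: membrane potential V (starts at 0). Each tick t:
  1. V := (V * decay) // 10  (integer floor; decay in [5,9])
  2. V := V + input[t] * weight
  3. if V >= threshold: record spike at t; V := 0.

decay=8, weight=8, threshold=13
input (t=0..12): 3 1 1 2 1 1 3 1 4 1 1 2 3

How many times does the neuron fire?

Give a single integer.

Answer: 9

Derivation:
t=0: input=3 -> V=0 FIRE
t=1: input=1 -> V=8
t=2: input=1 -> V=0 FIRE
t=3: input=2 -> V=0 FIRE
t=4: input=1 -> V=8
t=5: input=1 -> V=0 FIRE
t=6: input=3 -> V=0 FIRE
t=7: input=1 -> V=8
t=8: input=4 -> V=0 FIRE
t=9: input=1 -> V=8
t=10: input=1 -> V=0 FIRE
t=11: input=2 -> V=0 FIRE
t=12: input=3 -> V=0 FIRE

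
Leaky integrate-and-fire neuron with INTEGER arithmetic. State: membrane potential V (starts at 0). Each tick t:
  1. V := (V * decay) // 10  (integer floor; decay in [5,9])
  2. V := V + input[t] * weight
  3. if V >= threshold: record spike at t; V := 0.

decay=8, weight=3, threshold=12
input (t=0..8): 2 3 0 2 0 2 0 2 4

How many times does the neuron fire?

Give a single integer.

t=0: input=2 -> V=6
t=1: input=3 -> V=0 FIRE
t=2: input=0 -> V=0
t=3: input=2 -> V=6
t=4: input=0 -> V=4
t=5: input=2 -> V=9
t=6: input=0 -> V=7
t=7: input=2 -> V=11
t=8: input=4 -> V=0 FIRE

Answer: 2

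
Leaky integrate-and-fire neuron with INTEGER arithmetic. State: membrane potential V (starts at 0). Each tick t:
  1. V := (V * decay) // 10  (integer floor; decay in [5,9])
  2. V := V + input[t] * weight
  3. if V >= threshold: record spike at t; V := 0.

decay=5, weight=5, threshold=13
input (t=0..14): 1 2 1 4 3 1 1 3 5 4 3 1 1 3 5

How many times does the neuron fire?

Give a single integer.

t=0: input=1 -> V=5
t=1: input=2 -> V=12
t=2: input=1 -> V=11
t=3: input=4 -> V=0 FIRE
t=4: input=3 -> V=0 FIRE
t=5: input=1 -> V=5
t=6: input=1 -> V=7
t=7: input=3 -> V=0 FIRE
t=8: input=5 -> V=0 FIRE
t=9: input=4 -> V=0 FIRE
t=10: input=3 -> V=0 FIRE
t=11: input=1 -> V=5
t=12: input=1 -> V=7
t=13: input=3 -> V=0 FIRE
t=14: input=5 -> V=0 FIRE

Answer: 8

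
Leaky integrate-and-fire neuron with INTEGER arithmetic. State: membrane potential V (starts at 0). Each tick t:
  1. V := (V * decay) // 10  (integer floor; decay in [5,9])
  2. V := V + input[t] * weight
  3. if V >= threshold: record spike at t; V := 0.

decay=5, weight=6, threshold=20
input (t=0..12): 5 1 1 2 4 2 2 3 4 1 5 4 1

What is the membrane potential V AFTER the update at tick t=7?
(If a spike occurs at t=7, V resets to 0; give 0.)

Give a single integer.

t=0: input=5 -> V=0 FIRE
t=1: input=1 -> V=6
t=2: input=1 -> V=9
t=3: input=2 -> V=16
t=4: input=4 -> V=0 FIRE
t=5: input=2 -> V=12
t=6: input=2 -> V=18
t=7: input=3 -> V=0 FIRE
t=8: input=4 -> V=0 FIRE
t=9: input=1 -> V=6
t=10: input=5 -> V=0 FIRE
t=11: input=4 -> V=0 FIRE
t=12: input=1 -> V=6

Answer: 0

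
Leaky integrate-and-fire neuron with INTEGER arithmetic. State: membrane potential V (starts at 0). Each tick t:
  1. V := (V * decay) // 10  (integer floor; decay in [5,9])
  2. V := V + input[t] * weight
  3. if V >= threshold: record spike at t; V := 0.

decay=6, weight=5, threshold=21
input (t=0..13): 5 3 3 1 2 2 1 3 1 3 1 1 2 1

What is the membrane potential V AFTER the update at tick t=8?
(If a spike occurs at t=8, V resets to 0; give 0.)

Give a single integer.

t=0: input=5 -> V=0 FIRE
t=1: input=3 -> V=15
t=2: input=3 -> V=0 FIRE
t=3: input=1 -> V=5
t=4: input=2 -> V=13
t=5: input=2 -> V=17
t=6: input=1 -> V=15
t=7: input=3 -> V=0 FIRE
t=8: input=1 -> V=5
t=9: input=3 -> V=18
t=10: input=1 -> V=15
t=11: input=1 -> V=14
t=12: input=2 -> V=18
t=13: input=1 -> V=15

Answer: 5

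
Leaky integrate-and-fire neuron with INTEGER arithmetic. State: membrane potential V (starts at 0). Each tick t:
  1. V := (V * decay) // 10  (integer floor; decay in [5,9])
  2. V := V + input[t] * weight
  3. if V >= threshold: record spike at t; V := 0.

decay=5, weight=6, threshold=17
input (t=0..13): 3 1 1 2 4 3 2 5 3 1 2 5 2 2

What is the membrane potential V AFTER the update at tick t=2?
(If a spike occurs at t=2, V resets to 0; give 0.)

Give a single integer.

t=0: input=3 -> V=0 FIRE
t=1: input=1 -> V=6
t=2: input=1 -> V=9
t=3: input=2 -> V=16
t=4: input=4 -> V=0 FIRE
t=5: input=3 -> V=0 FIRE
t=6: input=2 -> V=12
t=7: input=5 -> V=0 FIRE
t=8: input=3 -> V=0 FIRE
t=9: input=1 -> V=6
t=10: input=2 -> V=15
t=11: input=5 -> V=0 FIRE
t=12: input=2 -> V=12
t=13: input=2 -> V=0 FIRE

Answer: 9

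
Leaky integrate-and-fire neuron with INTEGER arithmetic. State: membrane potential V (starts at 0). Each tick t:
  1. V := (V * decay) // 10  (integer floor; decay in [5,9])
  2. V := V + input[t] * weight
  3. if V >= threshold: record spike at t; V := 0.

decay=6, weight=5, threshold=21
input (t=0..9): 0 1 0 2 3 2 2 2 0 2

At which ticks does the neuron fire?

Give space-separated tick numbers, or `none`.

Answer: 4

Derivation:
t=0: input=0 -> V=0
t=1: input=1 -> V=5
t=2: input=0 -> V=3
t=3: input=2 -> V=11
t=4: input=3 -> V=0 FIRE
t=5: input=2 -> V=10
t=6: input=2 -> V=16
t=7: input=2 -> V=19
t=8: input=0 -> V=11
t=9: input=2 -> V=16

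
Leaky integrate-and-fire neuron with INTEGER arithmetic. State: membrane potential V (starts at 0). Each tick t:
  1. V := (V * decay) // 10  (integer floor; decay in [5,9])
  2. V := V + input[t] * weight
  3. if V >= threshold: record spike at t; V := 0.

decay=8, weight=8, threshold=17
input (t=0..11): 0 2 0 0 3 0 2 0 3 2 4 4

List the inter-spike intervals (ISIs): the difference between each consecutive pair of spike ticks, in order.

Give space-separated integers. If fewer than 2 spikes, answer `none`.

Answer: 4 2 1

Derivation:
t=0: input=0 -> V=0
t=1: input=2 -> V=16
t=2: input=0 -> V=12
t=3: input=0 -> V=9
t=4: input=3 -> V=0 FIRE
t=5: input=0 -> V=0
t=6: input=2 -> V=16
t=7: input=0 -> V=12
t=8: input=3 -> V=0 FIRE
t=9: input=2 -> V=16
t=10: input=4 -> V=0 FIRE
t=11: input=4 -> V=0 FIRE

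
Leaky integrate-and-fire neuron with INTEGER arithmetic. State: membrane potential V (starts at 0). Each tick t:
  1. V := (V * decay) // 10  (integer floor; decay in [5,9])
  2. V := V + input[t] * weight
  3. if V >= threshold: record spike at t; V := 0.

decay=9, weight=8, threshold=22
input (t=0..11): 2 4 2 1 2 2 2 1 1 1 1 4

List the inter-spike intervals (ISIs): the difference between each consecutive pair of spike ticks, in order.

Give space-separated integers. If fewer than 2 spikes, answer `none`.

t=0: input=2 -> V=16
t=1: input=4 -> V=0 FIRE
t=2: input=2 -> V=16
t=3: input=1 -> V=0 FIRE
t=4: input=2 -> V=16
t=5: input=2 -> V=0 FIRE
t=6: input=2 -> V=16
t=7: input=1 -> V=0 FIRE
t=8: input=1 -> V=8
t=9: input=1 -> V=15
t=10: input=1 -> V=21
t=11: input=4 -> V=0 FIRE

Answer: 2 2 2 4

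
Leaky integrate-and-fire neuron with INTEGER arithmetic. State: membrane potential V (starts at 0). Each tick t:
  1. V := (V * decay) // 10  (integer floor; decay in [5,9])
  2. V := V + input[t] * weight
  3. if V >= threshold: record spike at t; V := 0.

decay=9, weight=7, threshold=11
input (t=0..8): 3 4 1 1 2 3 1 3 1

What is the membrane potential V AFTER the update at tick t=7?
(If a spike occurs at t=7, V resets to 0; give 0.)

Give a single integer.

t=0: input=3 -> V=0 FIRE
t=1: input=4 -> V=0 FIRE
t=2: input=1 -> V=7
t=3: input=1 -> V=0 FIRE
t=4: input=2 -> V=0 FIRE
t=5: input=3 -> V=0 FIRE
t=6: input=1 -> V=7
t=7: input=3 -> V=0 FIRE
t=8: input=1 -> V=7

Answer: 0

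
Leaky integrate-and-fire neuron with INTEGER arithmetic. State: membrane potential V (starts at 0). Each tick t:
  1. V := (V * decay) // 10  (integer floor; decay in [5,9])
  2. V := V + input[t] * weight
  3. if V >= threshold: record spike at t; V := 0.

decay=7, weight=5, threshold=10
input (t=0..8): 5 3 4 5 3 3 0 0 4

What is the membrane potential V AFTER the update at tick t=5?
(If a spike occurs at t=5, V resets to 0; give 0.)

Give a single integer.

t=0: input=5 -> V=0 FIRE
t=1: input=3 -> V=0 FIRE
t=2: input=4 -> V=0 FIRE
t=3: input=5 -> V=0 FIRE
t=4: input=3 -> V=0 FIRE
t=5: input=3 -> V=0 FIRE
t=6: input=0 -> V=0
t=7: input=0 -> V=0
t=8: input=4 -> V=0 FIRE

Answer: 0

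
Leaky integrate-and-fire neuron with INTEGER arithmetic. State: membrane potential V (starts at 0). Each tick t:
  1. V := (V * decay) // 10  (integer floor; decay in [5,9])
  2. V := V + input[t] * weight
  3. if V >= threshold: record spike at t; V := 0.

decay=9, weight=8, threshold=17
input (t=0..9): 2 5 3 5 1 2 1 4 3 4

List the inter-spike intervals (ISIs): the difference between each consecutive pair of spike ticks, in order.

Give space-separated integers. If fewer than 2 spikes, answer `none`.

Answer: 1 1 2 2 1 1

Derivation:
t=0: input=2 -> V=16
t=1: input=5 -> V=0 FIRE
t=2: input=3 -> V=0 FIRE
t=3: input=5 -> V=0 FIRE
t=4: input=1 -> V=8
t=5: input=2 -> V=0 FIRE
t=6: input=1 -> V=8
t=7: input=4 -> V=0 FIRE
t=8: input=3 -> V=0 FIRE
t=9: input=4 -> V=0 FIRE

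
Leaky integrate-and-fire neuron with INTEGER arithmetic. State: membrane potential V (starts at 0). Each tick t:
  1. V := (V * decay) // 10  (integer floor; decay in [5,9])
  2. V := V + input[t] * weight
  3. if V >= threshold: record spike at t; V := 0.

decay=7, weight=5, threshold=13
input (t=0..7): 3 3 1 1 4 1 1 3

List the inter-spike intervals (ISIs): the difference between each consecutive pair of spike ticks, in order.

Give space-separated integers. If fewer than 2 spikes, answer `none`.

Answer: 1 3 3

Derivation:
t=0: input=3 -> V=0 FIRE
t=1: input=3 -> V=0 FIRE
t=2: input=1 -> V=5
t=3: input=1 -> V=8
t=4: input=4 -> V=0 FIRE
t=5: input=1 -> V=5
t=6: input=1 -> V=8
t=7: input=3 -> V=0 FIRE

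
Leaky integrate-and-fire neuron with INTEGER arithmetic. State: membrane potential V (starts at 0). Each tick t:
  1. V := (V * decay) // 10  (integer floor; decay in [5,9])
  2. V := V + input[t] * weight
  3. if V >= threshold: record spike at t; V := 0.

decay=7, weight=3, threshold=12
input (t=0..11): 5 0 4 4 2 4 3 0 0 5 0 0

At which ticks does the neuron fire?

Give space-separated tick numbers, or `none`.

t=0: input=5 -> V=0 FIRE
t=1: input=0 -> V=0
t=2: input=4 -> V=0 FIRE
t=3: input=4 -> V=0 FIRE
t=4: input=2 -> V=6
t=5: input=4 -> V=0 FIRE
t=6: input=3 -> V=9
t=7: input=0 -> V=6
t=8: input=0 -> V=4
t=9: input=5 -> V=0 FIRE
t=10: input=0 -> V=0
t=11: input=0 -> V=0

Answer: 0 2 3 5 9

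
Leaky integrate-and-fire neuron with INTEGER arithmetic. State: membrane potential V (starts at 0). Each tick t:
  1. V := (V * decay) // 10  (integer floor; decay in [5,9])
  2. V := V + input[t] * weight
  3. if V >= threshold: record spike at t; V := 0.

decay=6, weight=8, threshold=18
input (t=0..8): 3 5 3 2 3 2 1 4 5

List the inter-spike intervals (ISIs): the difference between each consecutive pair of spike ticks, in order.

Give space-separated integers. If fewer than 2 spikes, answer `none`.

Answer: 1 1 2 3 1

Derivation:
t=0: input=3 -> V=0 FIRE
t=1: input=5 -> V=0 FIRE
t=2: input=3 -> V=0 FIRE
t=3: input=2 -> V=16
t=4: input=3 -> V=0 FIRE
t=5: input=2 -> V=16
t=6: input=1 -> V=17
t=7: input=4 -> V=0 FIRE
t=8: input=5 -> V=0 FIRE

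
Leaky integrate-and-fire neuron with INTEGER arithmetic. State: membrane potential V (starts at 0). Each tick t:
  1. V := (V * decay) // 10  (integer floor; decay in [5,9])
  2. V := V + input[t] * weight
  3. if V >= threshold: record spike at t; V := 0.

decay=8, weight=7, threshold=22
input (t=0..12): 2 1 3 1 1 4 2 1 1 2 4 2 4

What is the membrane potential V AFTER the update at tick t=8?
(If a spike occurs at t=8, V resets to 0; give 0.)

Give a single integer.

t=0: input=2 -> V=14
t=1: input=1 -> V=18
t=2: input=3 -> V=0 FIRE
t=3: input=1 -> V=7
t=4: input=1 -> V=12
t=5: input=4 -> V=0 FIRE
t=6: input=2 -> V=14
t=7: input=1 -> V=18
t=8: input=1 -> V=21
t=9: input=2 -> V=0 FIRE
t=10: input=4 -> V=0 FIRE
t=11: input=2 -> V=14
t=12: input=4 -> V=0 FIRE

Answer: 21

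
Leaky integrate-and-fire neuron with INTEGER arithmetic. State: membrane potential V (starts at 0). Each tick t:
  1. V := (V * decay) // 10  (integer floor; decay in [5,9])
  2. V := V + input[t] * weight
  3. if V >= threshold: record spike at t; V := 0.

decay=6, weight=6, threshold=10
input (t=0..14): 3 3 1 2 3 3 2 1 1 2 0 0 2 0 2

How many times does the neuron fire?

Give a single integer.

Answer: 9

Derivation:
t=0: input=3 -> V=0 FIRE
t=1: input=3 -> V=0 FIRE
t=2: input=1 -> V=6
t=3: input=2 -> V=0 FIRE
t=4: input=3 -> V=0 FIRE
t=5: input=3 -> V=0 FIRE
t=6: input=2 -> V=0 FIRE
t=7: input=1 -> V=6
t=8: input=1 -> V=9
t=9: input=2 -> V=0 FIRE
t=10: input=0 -> V=0
t=11: input=0 -> V=0
t=12: input=2 -> V=0 FIRE
t=13: input=0 -> V=0
t=14: input=2 -> V=0 FIRE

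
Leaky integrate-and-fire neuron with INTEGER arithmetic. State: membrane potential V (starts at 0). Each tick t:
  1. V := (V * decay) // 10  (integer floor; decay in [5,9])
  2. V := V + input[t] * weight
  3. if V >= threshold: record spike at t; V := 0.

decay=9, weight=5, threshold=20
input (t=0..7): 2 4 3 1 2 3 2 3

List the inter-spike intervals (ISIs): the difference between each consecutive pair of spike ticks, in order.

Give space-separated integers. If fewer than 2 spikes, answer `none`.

t=0: input=2 -> V=10
t=1: input=4 -> V=0 FIRE
t=2: input=3 -> V=15
t=3: input=1 -> V=18
t=4: input=2 -> V=0 FIRE
t=5: input=3 -> V=15
t=6: input=2 -> V=0 FIRE
t=7: input=3 -> V=15

Answer: 3 2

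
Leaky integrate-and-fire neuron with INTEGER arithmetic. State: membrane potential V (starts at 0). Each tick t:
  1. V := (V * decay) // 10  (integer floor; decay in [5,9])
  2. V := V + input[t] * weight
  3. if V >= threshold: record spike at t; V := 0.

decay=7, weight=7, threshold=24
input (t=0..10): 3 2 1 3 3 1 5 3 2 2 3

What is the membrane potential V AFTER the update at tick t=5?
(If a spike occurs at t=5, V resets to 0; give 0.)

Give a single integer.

t=0: input=3 -> V=21
t=1: input=2 -> V=0 FIRE
t=2: input=1 -> V=7
t=3: input=3 -> V=0 FIRE
t=4: input=3 -> V=21
t=5: input=1 -> V=21
t=6: input=5 -> V=0 FIRE
t=7: input=3 -> V=21
t=8: input=2 -> V=0 FIRE
t=9: input=2 -> V=14
t=10: input=3 -> V=0 FIRE

Answer: 21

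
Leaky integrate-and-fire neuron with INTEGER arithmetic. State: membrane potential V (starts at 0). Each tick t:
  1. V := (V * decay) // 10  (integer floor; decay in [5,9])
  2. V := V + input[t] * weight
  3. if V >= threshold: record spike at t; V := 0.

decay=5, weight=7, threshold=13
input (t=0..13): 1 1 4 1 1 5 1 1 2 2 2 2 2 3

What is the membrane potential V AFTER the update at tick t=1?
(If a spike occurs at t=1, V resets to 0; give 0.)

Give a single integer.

Answer: 10

Derivation:
t=0: input=1 -> V=7
t=1: input=1 -> V=10
t=2: input=4 -> V=0 FIRE
t=3: input=1 -> V=7
t=4: input=1 -> V=10
t=5: input=5 -> V=0 FIRE
t=6: input=1 -> V=7
t=7: input=1 -> V=10
t=8: input=2 -> V=0 FIRE
t=9: input=2 -> V=0 FIRE
t=10: input=2 -> V=0 FIRE
t=11: input=2 -> V=0 FIRE
t=12: input=2 -> V=0 FIRE
t=13: input=3 -> V=0 FIRE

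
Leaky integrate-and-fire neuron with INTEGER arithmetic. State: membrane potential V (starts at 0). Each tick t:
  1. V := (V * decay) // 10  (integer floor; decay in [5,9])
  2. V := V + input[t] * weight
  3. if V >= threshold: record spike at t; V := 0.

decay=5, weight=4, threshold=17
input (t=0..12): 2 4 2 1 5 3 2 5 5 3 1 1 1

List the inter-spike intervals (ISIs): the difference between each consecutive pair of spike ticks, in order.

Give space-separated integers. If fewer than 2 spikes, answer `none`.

t=0: input=2 -> V=8
t=1: input=4 -> V=0 FIRE
t=2: input=2 -> V=8
t=3: input=1 -> V=8
t=4: input=5 -> V=0 FIRE
t=5: input=3 -> V=12
t=6: input=2 -> V=14
t=7: input=5 -> V=0 FIRE
t=8: input=5 -> V=0 FIRE
t=9: input=3 -> V=12
t=10: input=1 -> V=10
t=11: input=1 -> V=9
t=12: input=1 -> V=8

Answer: 3 3 1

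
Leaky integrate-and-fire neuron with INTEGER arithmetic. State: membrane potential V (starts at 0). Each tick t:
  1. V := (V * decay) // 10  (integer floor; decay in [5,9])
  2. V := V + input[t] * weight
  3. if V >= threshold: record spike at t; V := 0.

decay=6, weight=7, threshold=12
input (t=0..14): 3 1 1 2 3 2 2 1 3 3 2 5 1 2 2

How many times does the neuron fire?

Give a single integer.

t=0: input=3 -> V=0 FIRE
t=1: input=1 -> V=7
t=2: input=1 -> V=11
t=3: input=2 -> V=0 FIRE
t=4: input=3 -> V=0 FIRE
t=5: input=2 -> V=0 FIRE
t=6: input=2 -> V=0 FIRE
t=7: input=1 -> V=7
t=8: input=3 -> V=0 FIRE
t=9: input=3 -> V=0 FIRE
t=10: input=2 -> V=0 FIRE
t=11: input=5 -> V=0 FIRE
t=12: input=1 -> V=7
t=13: input=2 -> V=0 FIRE
t=14: input=2 -> V=0 FIRE

Answer: 11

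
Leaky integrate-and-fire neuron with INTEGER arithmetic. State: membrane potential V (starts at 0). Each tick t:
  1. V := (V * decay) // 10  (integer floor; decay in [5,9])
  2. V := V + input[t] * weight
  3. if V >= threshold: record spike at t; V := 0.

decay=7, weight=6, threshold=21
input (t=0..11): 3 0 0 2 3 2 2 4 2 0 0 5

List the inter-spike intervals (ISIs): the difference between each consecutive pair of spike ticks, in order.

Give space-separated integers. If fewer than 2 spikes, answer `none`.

Answer: 3 4

Derivation:
t=0: input=3 -> V=18
t=1: input=0 -> V=12
t=2: input=0 -> V=8
t=3: input=2 -> V=17
t=4: input=3 -> V=0 FIRE
t=5: input=2 -> V=12
t=6: input=2 -> V=20
t=7: input=4 -> V=0 FIRE
t=8: input=2 -> V=12
t=9: input=0 -> V=8
t=10: input=0 -> V=5
t=11: input=5 -> V=0 FIRE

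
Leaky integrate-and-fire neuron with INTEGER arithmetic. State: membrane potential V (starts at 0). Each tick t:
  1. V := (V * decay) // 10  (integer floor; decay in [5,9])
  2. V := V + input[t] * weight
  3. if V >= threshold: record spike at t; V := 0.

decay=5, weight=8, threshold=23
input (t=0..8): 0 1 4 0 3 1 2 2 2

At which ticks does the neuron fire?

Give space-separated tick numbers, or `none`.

t=0: input=0 -> V=0
t=1: input=1 -> V=8
t=2: input=4 -> V=0 FIRE
t=3: input=0 -> V=0
t=4: input=3 -> V=0 FIRE
t=5: input=1 -> V=8
t=6: input=2 -> V=20
t=7: input=2 -> V=0 FIRE
t=8: input=2 -> V=16

Answer: 2 4 7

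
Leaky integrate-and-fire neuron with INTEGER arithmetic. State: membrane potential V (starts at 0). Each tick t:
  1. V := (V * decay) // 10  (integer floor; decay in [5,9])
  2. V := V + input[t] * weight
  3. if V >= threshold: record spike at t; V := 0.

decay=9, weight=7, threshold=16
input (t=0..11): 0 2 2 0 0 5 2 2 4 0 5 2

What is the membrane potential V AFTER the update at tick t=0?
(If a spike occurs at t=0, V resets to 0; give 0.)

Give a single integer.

Answer: 0

Derivation:
t=0: input=0 -> V=0
t=1: input=2 -> V=14
t=2: input=2 -> V=0 FIRE
t=3: input=0 -> V=0
t=4: input=0 -> V=0
t=5: input=5 -> V=0 FIRE
t=6: input=2 -> V=14
t=7: input=2 -> V=0 FIRE
t=8: input=4 -> V=0 FIRE
t=9: input=0 -> V=0
t=10: input=5 -> V=0 FIRE
t=11: input=2 -> V=14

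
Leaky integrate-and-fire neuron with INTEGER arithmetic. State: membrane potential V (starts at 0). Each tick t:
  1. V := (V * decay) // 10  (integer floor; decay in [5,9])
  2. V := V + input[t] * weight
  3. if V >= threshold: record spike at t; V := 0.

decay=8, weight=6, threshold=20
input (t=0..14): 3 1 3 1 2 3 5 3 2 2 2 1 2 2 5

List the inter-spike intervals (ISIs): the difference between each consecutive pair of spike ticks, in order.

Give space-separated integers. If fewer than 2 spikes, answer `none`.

t=0: input=3 -> V=18
t=1: input=1 -> V=0 FIRE
t=2: input=3 -> V=18
t=3: input=1 -> V=0 FIRE
t=4: input=2 -> V=12
t=5: input=3 -> V=0 FIRE
t=6: input=5 -> V=0 FIRE
t=7: input=3 -> V=18
t=8: input=2 -> V=0 FIRE
t=9: input=2 -> V=12
t=10: input=2 -> V=0 FIRE
t=11: input=1 -> V=6
t=12: input=2 -> V=16
t=13: input=2 -> V=0 FIRE
t=14: input=5 -> V=0 FIRE

Answer: 2 2 1 2 2 3 1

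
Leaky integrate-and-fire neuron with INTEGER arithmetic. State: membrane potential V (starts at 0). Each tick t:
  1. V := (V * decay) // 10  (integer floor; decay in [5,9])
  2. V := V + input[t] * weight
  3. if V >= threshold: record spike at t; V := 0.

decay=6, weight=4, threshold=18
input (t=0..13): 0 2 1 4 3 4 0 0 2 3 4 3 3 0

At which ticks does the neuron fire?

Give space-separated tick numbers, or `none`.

Answer: 3 5 10 12

Derivation:
t=0: input=0 -> V=0
t=1: input=2 -> V=8
t=2: input=1 -> V=8
t=3: input=4 -> V=0 FIRE
t=4: input=3 -> V=12
t=5: input=4 -> V=0 FIRE
t=6: input=0 -> V=0
t=7: input=0 -> V=0
t=8: input=2 -> V=8
t=9: input=3 -> V=16
t=10: input=4 -> V=0 FIRE
t=11: input=3 -> V=12
t=12: input=3 -> V=0 FIRE
t=13: input=0 -> V=0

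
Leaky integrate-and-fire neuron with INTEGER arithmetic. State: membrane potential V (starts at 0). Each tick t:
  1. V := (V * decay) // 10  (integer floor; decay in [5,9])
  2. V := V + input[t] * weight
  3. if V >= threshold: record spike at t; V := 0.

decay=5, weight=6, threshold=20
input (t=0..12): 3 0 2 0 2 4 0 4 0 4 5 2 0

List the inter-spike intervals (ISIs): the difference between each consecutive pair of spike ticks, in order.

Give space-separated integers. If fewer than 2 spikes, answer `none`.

t=0: input=3 -> V=18
t=1: input=0 -> V=9
t=2: input=2 -> V=16
t=3: input=0 -> V=8
t=4: input=2 -> V=16
t=5: input=4 -> V=0 FIRE
t=6: input=0 -> V=0
t=7: input=4 -> V=0 FIRE
t=8: input=0 -> V=0
t=9: input=4 -> V=0 FIRE
t=10: input=5 -> V=0 FIRE
t=11: input=2 -> V=12
t=12: input=0 -> V=6

Answer: 2 2 1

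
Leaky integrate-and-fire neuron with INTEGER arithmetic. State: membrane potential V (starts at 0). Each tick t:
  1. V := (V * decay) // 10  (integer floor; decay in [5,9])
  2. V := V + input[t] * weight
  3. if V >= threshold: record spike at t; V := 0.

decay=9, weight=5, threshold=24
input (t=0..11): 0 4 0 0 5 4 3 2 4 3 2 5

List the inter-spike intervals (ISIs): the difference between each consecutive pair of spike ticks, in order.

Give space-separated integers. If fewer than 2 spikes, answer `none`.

Answer: 2 2 3

Derivation:
t=0: input=0 -> V=0
t=1: input=4 -> V=20
t=2: input=0 -> V=18
t=3: input=0 -> V=16
t=4: input=5 -> V=0 FIRE
t=5: input=4 -> V=20
t=6: input=3 -> V=0 FIRE
t=7: input=2 -> V=10
t=8: input=4 -> V=0 FIRE
t=9: input=3 -> V=15
t=10: input=2 -> V=23
t=11: input=5 -> V=0 FIRE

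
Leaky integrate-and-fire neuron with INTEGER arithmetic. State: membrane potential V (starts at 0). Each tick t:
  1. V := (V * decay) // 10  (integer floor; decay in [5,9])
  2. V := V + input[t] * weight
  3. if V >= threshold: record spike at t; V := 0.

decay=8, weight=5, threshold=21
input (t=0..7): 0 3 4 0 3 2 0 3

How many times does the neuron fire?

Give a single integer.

Answer: 2

Derivation:
t=0: input=0 -> V=0
t=1: input=3 -> V=15
t=2: input=4 -> V=0 FIRE
t=3: input=0 -> V=0
t=4: input=3 -> V=15
t=5: input=2 -> V=0 FIRE
t=6: input=0 -> V=0
t=7: input=3 -> V=15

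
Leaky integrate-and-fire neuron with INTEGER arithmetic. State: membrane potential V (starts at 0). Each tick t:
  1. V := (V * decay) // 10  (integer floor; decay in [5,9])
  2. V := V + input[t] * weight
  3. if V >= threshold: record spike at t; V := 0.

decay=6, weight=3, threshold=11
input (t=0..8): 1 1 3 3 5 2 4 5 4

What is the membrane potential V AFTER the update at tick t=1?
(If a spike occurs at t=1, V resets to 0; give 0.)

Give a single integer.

Answer: 4

Derivation:
t=0: input=1 -> V=3
t=1: input=1 -> V=4
t=2: input=3 -> V=0 FIRE
t=3: input=3 -> V=9
t=4: input=5 -> V=0 FIRE
t=5: input=2 -> V=6
t=6: input=4 -> V=0 FIRE
t=7: input=5 -> V=0 FIRE
t=8: input=4 -> V=0 FIRE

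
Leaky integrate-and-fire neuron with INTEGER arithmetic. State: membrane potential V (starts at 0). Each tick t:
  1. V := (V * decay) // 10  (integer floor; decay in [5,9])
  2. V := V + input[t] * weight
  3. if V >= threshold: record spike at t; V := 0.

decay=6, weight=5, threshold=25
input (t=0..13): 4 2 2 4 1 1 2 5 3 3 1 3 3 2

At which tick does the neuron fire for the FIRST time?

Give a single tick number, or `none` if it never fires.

Answer: 3

Derivation:
t=0: input=4 -> V=20
t=1: input=2 -> V=22
t=2: input=2 -> V=23
t=3: input=4 -> V=0 FIRE
t=4: input=1 -> V=5
t=5: input=1 -> V=8
t=6: input=2 -> V=14
t=7: input=5 -> V=0 FIRE
t=8: input=3 -> V=15
t=9: input=3 -> V=24
t=10: input=1 -> V=19
t=11: input=3 -> V=0 FIRE
t=12: input=3 -> V=15
t=13: input=2 -> V=19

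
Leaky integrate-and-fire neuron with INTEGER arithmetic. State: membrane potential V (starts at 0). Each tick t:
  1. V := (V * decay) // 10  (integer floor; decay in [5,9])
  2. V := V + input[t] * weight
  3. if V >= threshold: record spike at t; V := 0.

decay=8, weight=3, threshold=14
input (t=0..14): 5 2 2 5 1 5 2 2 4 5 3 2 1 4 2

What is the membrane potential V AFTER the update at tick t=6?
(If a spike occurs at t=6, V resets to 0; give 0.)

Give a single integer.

t=0: input=5 -> V=0 FIRE
t=1: input=2 -> V=6
t=2: input=2 -> V=10
t=3: input=5 -> V=0 FIRE
t=4: input=1 -> V=3
t=5: input=5 -> V=0 FIRE
t=6: input=2 -> V=6
t=7: input=2 -> V=10
t=8: input=4 -> V=0 FIRE
t=9: input=5 -> V=0 FIRE
t=10: input=3 -> V=9
t=11: input=2 -> V=13
t=12: input=1 -> V=13
t=13: input=4 -> V=0 FIRE
t=14: input=2 -> V=6

Answer: 6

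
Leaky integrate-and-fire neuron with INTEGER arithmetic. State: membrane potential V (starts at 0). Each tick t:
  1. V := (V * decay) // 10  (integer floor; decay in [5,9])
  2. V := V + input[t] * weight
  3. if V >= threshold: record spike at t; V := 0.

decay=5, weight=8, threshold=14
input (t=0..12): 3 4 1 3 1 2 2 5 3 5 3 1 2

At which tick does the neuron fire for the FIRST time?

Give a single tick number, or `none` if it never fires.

Answer: 0

Derivation:
t=0: input=3 -> V=0 FIRE
t=1: input=4 -> V=0 FIRE
t=2: input=1 -> V=8
t=3: input=3 -> V=0 FIRE
t=4: input=1 -> V=8
t=5: input=2 -> V=0 FIRE
t=6: input=2 -> V=0 FIRE
t=7: input=5 -> V=0 FIRE
t=8: input=3 -> V=0 FIRE
t=9: input=5 -> V=0 FIRE
t=10: input=3 -> V=0 FIRE
t=11: input=1 -> V=8
t=12: input=2 -> V=0 FIRE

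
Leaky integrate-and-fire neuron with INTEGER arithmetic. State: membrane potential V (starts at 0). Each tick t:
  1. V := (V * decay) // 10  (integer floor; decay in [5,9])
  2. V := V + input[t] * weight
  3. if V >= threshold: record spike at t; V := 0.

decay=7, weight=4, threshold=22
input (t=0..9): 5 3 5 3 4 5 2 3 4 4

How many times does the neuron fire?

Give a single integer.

t=0: input=5 -> V=20
t=1: input=3 -> V=0 FIRE
t=2: input=5 -> V=20
t=3: input=3 -> V=0 FIRE
t=4: input=4 -> V=16
t=5: input=5 -> V=0 FIRE
t=6: input=2 -> V=8
t=7: input=3 -> V=17
t=8: input=4 -> V=0 FIRE
t=9: input=4 -> V=16

Answer: 4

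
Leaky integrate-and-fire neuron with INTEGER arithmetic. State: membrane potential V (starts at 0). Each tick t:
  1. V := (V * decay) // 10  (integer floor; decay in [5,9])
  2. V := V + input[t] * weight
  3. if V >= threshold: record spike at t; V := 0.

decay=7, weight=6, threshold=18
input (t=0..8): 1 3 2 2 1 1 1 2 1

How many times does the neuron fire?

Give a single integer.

Answer: 3

Derivation:
t=0: input=1 -> V=6
t=1: input=3 -> V=0 FIRE
t=2: input=2 -> V=12
t=3: input=2 -> V=0 FIRE
t=4: input=1 -> V=6
t=5: input=1 -> V=10
t=6: input=1 -> V=13
t=7: input=2 -> V=0 FIRE
t=8: input=1 -> V=6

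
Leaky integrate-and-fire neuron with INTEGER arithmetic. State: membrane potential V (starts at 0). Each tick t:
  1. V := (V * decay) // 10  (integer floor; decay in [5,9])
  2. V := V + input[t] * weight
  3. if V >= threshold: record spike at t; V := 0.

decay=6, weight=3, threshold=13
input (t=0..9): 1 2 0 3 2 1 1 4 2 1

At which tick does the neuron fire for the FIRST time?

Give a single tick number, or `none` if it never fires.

Answer: 7

Derivation:
t=0: input=1 -> V=3
t=1: input=2 -> V=7
t=2: input=0 -> V=4
t=3: input=3 -> V=11
t=4: input=2 -> V=12
t=5: input=1 -> V=10
t=6: input=1 -> V=9
t=7: input=4 -> V=0 FIRE
t=8: input=2 -> V=6
t=9: input=1 -> V=6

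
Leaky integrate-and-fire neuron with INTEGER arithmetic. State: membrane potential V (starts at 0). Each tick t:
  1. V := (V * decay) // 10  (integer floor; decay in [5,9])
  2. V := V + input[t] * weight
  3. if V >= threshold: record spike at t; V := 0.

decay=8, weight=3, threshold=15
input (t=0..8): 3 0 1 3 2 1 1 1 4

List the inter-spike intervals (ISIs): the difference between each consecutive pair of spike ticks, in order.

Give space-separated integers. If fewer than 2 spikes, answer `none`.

t=0: input=3 -> V=9
t=1: input=0 -> V=7
t=2: input=1 -> V=8
t=3: input=3 -> V=0 FIRE
t=4: input=2 -> V=6
t=5: input=1 -> V=7
t=6: input=1 -> V=8
t=7: input=1 -> V=9
t=8: input=4 -> V=0 FIRE

Answer: 5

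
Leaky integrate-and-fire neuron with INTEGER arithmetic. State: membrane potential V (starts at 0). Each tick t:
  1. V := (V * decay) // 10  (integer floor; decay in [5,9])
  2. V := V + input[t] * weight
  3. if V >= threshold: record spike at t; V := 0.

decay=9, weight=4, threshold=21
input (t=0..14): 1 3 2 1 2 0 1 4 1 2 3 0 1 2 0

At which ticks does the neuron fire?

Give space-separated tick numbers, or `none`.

t=0: input=1 -> V=4
t=1: input=3 -> V=15
t=2: input=2 -> V=0 FIRE
t=3: input=1 -> V=4
t=4: input=2 -> V=11
t=5: input=0 -> V=9
t=6: input=1 -> V=12
t=7: input=4 -> V=0 FIRE
t=8: input=1 -> V=4
t=9: input=2 -> V=11
t=10: input=3 -> V=0 FIRE
t=11: input=0 -> V=0
t=12: input=1 -> V=4
t=13: input=2 -> V=11
t=14: input=0 -> V=9

Answer: 2 7 10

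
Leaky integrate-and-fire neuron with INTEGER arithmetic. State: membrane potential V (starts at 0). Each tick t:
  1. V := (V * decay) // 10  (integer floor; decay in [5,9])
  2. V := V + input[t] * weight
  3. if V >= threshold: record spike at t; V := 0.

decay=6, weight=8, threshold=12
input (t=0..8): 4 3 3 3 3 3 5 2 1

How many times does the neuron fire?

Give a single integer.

t=0: input=4 -> V=0 FIRE
t=1: input=3 -> V=0 FIRE
t=2: input=3 -> V=0 FIRE
t=3: input=3 -> V=0 FIRE
t=4: input=3 -> V=0 FIRE
t=5: input=3 -> V=0 FIRE
t=6: input=5 -> V=0 FIRE
t=7: input=2 -> V=0 FIRE
t=8: input=1 -> V=8

Answer: 8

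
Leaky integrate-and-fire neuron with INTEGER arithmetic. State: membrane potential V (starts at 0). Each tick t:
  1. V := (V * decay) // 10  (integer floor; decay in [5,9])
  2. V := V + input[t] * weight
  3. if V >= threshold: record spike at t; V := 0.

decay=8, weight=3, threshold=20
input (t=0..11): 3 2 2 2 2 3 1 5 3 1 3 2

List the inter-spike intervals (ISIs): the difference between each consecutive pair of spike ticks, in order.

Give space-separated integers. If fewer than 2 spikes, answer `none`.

Answer: 3

Derivation:
t=0: input=3 -> V=9
t=1: input=2 -> V=13
t=2: input=2 -> V=16
t=3: input=2 -> V=18
t=4: input=2 -> V=0 FIRE
t=5: input=3 -> V=9
t=6: input=1 -> V=10
t=7: input=5 -> V=0 FIRE
t=8: input=3 -> V=9
t=9: input=1 -> V=10
t=10: input=3 -> V=17
t=11: input=2 -> V=19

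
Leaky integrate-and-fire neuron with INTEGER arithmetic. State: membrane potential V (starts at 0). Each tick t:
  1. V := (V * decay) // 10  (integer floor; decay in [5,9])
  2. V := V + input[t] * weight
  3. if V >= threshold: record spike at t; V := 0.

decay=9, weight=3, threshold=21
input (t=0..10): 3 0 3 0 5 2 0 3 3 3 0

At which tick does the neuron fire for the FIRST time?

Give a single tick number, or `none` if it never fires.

Answer: 4

Derivation:
t=0: input=3 -> V=9
t=1: input=0 -> V=8
t=2: input=3 -> V=16
t=3: input=0 -> V=14
t=4: input=5 -> V=0 FIRE
t=5: input=2 -> V=6
t=6: input=0 -> V=5
t=7: input=3 -> V=13
t=8: input=3 -> V=20
t=9: input=3 -> V=0 FIRE
t=10: input=0 -> V=0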